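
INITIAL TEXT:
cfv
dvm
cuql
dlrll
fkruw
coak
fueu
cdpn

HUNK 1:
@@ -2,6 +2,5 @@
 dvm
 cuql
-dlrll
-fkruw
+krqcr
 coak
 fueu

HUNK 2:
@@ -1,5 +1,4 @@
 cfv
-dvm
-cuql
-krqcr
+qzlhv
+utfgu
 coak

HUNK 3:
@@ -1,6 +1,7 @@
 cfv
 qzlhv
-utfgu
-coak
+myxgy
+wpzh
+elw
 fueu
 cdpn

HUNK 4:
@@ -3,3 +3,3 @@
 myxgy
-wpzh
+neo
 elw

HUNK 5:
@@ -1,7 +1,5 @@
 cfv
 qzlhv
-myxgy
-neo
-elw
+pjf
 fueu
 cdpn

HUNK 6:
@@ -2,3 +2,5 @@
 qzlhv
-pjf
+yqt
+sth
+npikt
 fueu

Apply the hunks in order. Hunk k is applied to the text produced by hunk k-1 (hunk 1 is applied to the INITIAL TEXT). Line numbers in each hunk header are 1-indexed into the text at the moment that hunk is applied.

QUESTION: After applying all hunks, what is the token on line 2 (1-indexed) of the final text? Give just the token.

Hunk 1: at line 2 remove [dlrll,fkruw] add [krqcr] -> 7 lines: cfv dvm cuql krqcr coak fueu cdpn
Hunk 2: at line 1 remove [dvm,cuql,krqcr] add [qzlhv,utfgu] -> 6 lines: cfv qzlhv utfgu coak fueu cdpn
Hunk 3: at line 1 remove [utfgu,coak] add [myxgy,wpzh,elw] -> 7 lines: cfv qzlhv myxgy wpzh elw fueu cdpn
Hunk 4: at line 3 remove [wpzh] add [neo] -> 7 lines: cfv qzlhv myxgy neo elw fueu cdpn
Hunk 5: at line 1 remove [myxgy,neo,elw] add [pjf] -> 5 lines: cfv qzlhv pjf fueu cdpn
Hunk 6: at line 2 remove [pjf] add [yqt,sth,npikt] -> 7 lines: cfv qzlhv yqt sth npikt fueu cdpn
Final line 2: qzlhv

Answer: qzlhv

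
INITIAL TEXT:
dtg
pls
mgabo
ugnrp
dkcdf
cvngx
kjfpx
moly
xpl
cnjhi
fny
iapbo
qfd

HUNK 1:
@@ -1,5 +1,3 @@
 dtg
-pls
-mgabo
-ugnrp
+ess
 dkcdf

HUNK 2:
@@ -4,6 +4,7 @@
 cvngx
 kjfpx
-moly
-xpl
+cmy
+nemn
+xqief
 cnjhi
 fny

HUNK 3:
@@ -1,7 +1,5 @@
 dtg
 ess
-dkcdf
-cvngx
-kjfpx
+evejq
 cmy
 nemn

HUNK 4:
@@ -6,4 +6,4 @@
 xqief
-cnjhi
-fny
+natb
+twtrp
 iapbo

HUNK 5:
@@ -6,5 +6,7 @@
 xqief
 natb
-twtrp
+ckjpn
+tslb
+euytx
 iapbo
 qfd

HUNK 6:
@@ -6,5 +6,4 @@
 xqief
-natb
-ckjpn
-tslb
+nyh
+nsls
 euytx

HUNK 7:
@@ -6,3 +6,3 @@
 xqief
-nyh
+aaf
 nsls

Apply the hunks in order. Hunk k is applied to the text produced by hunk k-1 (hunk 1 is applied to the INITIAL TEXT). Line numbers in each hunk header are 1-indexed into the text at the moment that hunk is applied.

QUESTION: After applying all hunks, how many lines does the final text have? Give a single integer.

Answer: 11

Derivation:
Hunk 1: at line 1 remove [pls,mgabo,ugnrp] add [ess] -> 11 lines: dtg ess dkcdf cvngx kjfpx moly xpl cnjhi fny iapbo qfd
Hunk 2: at line 4 remove [moly,xpl] add [cmy,nemn,xqief] -> 12 lines: dtg ess dkcdf cvngx kjfpx cmy nemn xqief cnjhi fny iapbo qfd
Hunk 3: at line 1 remove [dkcdf,cvngx,kjfpx] add [evejq] -> 10 lines: dtg ess evejq cmy nemn xqief cnjhi fny iapbo qfd
Hunk 4: at line 6 remove [cnjhi,fny] add [natb,twtrp] -> 10 lines: dtg ess evejq cmy nemn xqief natb twtrp iapbo qfd
Hunk 5: at line 6 remove [twtrp] add [ckjpn,tslb,euytx] -> 12 lines: dtg ess evejq cmy nemn xqief natb ckjpn tslb euytx iapbo qfd
Hunk 6: at line 6 remove [natb,ckjpn,tslb] add [nyh,nsls] -> 11 lines: dtg ess evejq cmy nemn xqief nyh nsls euytx iapbo qfd
Hunk 7: at line 6 remove [nyh] add [aaf] -> 11 lines: dtg ess evejq cmy nemn xqief aaf nsls euytx iapbo qfd
Final line count: 11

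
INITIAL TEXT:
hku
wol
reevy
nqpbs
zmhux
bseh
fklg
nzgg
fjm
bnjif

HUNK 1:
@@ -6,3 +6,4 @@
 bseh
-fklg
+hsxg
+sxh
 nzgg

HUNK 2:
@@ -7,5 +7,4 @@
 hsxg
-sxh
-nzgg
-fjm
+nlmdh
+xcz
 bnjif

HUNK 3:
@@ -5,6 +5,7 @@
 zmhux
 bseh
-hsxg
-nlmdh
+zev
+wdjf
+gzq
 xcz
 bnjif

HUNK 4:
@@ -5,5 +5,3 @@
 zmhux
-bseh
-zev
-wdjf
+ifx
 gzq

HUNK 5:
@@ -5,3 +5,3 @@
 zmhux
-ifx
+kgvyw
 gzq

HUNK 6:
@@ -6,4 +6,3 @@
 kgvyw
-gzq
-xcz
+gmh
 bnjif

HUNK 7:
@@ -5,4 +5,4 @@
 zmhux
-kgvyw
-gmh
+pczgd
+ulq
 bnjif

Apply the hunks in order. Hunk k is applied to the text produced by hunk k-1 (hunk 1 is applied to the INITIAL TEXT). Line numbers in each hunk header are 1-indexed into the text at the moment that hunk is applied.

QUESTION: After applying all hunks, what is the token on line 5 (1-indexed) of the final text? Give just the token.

Hunk 1: at line 6 remove [fklg] add [hsxg,sxh] -> 11 lines: hku wol reevy nqpbs zmhux bseh hsxg sxh nzgg fjm bnjif
Hunk 2: at line 7 remove [sxh,nzgg,fjm] add [nlmdh,xcz] -> 10 lines: hku wol reevy nqpbs zmhux bseh hsxg nlmdh xcz bnjif
Hunk 3: at line 5 remove [hsxg,nlmdh] add [zev,wdjf,gzq] -> 11 lines: hku wol reevy nqpbs zmhux bseh zev wdjf gzq xcz bnjif
Hunk 4: at line 5 remove [bseh,zev,wdjf] add [ifx] -> 9 lines: hku wol reevy nqpbs zmhux ifx gzq xcz bnjif
Hunk 5: at line 5 remove [ifx] add [kgvyw] -> 9 lines: hku wol reevy nqpbs zmhux kgvyw gzq xcz bnjif
Hunk 6: at line 6 remove [gzq,xcz] add [gmh] -> 8 lines: hku wol reevy nqpbs zmhux kgvyw gmh bnjif
Hunk 7: at line 5 remove [kgvyw,gmh] add [pczgd,ulq] -> 8 lines: hku wol reevy nqpbs zmhux pczgd ulq bnjif
Final line 5: zmhux

Answer: zmhux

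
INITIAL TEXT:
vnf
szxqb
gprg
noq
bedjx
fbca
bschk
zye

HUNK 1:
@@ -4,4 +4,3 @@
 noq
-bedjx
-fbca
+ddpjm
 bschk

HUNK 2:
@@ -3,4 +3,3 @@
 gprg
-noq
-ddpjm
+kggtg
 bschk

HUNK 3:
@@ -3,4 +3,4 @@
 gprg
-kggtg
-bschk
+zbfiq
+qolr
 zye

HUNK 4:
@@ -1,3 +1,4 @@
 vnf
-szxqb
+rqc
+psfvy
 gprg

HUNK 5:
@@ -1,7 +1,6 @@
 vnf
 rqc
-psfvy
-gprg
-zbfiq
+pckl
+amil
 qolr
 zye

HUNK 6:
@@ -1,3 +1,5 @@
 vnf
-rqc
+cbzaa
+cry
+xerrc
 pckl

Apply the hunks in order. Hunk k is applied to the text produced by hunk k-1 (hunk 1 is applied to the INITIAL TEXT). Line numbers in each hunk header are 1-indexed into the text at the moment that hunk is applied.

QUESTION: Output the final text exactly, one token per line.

Answer: vnf
cbzaa
cry
xerrc
pckl
amil
qolr
zye

Derivation:
Hunk 1: at line 4 remove [bedjx,fbca] add [ddpjm] -> 7 lines: vnf szxqb gprg noq ddpjm bschk zye
Hunk 2: at line 3 remove [noq,ddpjm] add [kggtg] -> 6 lines: vnf szxqb gprg kggtg bschk zye
Hunk 3: at line 3 remove [kggtg,bschk] add [zbfiq,qolr] -> 6 lines: vnf szxqb gprg zbfiq qolr zye
Hunk 4: at line 1 remove [szxqb] add [rqc,psfvy] -> 7 lines: vnf rqc psfvy gprg zbfiq qolr zye
Hunk 5: at line 1 remove [psfvy,gprg,zbfiq] add [pckl,amil] -> 6 lines: vnf rqc pckl amil qolr zye
Hunk 6: at line 1 remove [rqc] add [cbzaa,cry,xerrc] -> 8 lines: vnf cbzaa cry xerrc pckl amil qolr zye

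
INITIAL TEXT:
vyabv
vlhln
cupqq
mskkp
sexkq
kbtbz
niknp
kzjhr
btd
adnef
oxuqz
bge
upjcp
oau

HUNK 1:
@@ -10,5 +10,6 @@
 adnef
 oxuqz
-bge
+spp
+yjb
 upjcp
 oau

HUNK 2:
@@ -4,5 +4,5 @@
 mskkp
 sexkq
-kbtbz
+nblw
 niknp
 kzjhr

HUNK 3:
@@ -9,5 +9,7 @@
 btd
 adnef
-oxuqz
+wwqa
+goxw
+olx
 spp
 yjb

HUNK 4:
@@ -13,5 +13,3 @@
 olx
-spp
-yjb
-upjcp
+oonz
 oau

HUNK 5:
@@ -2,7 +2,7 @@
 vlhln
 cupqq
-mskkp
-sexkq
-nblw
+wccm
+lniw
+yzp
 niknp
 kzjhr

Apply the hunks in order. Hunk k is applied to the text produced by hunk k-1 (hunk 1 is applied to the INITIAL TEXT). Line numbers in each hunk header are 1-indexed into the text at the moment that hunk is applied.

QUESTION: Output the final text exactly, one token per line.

Answer: vyabv
vlhln
cupqq
wccm
lniw
yzp
niknp
kzjhr
btd
adnef
wwqa
goxw
olx
oonz
oau

Derivation:
Hunk 1: at line 10 remove [bge] add [spp,yjb] -> 15 lines: vyabv vlhln cupqq mskkp sexkq kbtbz niknp kzjhr btd adnef oxuqz spp yjb upjcp oau
Hunk 2: at line 4 remove [kbtbz] add [nblw] -> 15 lines: vyabv vlhln cupqq mskkp sexkq nblw niknp kzjhr btd adnef oxuqz spp yjb upjcp oau
Hunk 3: at line 9 remove [oxuqz] add [wwqa,goxw,olx] -> 17 lines: vyabv vlhln cupqq mskkp sexkq nblw niknp kzjhr btd adnef wwqa goxw olx spp yjb upjcp oau
Hunk 4: at line 13 remove [spp,yjb,upjcp] add [oonz] -> 15 lines: vyabv vlhln cupqq mskkp sexkq nblw niknp kzjhr btd adnef wwqa goxw olx oonz oau
Hunk 5: at line 2 remove [mskkp,sexkq,nblw] add [wccm,lniw,yzp] -> 15 lines: vyabv vlhln cupqq wccm lniw yzp niknp kzjhr btd adnef wwqa goxw olx oonz oau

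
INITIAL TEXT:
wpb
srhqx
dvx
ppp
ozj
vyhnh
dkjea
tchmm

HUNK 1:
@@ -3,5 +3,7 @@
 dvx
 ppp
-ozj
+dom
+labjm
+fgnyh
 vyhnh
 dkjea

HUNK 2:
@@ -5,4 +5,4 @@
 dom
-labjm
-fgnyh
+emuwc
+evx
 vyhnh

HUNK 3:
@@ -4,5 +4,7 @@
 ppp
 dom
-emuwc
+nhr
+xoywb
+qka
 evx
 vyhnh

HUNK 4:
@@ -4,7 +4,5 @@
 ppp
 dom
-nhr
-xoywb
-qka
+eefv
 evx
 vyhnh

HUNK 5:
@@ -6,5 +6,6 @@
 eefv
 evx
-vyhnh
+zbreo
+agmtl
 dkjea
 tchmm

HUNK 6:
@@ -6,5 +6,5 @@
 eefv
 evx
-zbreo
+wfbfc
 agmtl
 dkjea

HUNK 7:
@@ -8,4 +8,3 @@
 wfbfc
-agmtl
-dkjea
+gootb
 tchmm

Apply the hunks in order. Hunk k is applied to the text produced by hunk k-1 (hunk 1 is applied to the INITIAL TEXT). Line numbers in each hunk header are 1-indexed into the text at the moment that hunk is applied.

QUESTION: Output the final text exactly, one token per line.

Hunk 1: at line 3 remove [ozj] add [dom,labjm,fgnyh] -> 10 lines: wpb srhqx dvx ppp dom labjm fgnyh vyhnh dkjea tchmm
Hunk 2: at line 5 remove [labjm,fgnyh] add [emuwc,evx] -> 10 lines: wpb srhqx dvx ppp dom emuwc evx vyhnh dkjea tchmm
Hunk 3: at line 4 remove [emuwc] add [nhr,xoywb,qka] -> 12 lines: wpb srhqx dvx ppp dom nhr xoywb qka evx vyhnh dkjea tchmm
Hunk 4: at line 4 remove [nhr,xoywb,qka] add [eefv] -> 10 lines: wpb srhqx dvx ppp dom eefv evx vyhnh dkjea tchmm
Hunk 5: at line 6 remove [vyhnh] add [zbreo,agmtl] -> 11 lines: wpb srhqx dvx ppp dom eefv evx zbreo agmtl dkjea tchmm
Hunk 6: at line 6 remove [zbreo] add [wfbfc] -> 11 lines: wpb srhqx dvx ppp dom eefv evx wfbfc agmtl dkjea tchmm
Hunk 7: at line 8 remove [agmtl,dkjea] add [gootb] -> 10 lines: wpb srhqx dvx ppp dom eefv evx wfbfc gootb tchmm

Answer: wpb
srhqx
dvx
ppp
dom
eefv
evx
wfbfc
gootb
tchmm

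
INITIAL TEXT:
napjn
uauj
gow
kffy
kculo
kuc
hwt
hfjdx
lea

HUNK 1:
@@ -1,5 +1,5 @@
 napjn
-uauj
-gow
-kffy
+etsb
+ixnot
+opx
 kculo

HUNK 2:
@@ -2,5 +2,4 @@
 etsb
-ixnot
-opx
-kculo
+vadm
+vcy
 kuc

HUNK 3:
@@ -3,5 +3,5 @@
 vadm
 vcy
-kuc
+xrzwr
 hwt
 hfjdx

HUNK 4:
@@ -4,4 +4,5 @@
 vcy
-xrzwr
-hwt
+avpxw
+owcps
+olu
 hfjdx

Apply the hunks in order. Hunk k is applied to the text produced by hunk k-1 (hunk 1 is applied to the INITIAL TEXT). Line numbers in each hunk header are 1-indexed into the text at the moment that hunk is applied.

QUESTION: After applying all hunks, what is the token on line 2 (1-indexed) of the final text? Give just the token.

Hunk 1: at line 1 remove [uauj,gow,kffy] add [etsb,ixnot,opx] -> 9 lines: napjn etsb ixnot opx kculo kuc hwt hfjdx lea
Hunk 2: at line 2 remove [ixnot,opx,kculo] add [vadm,vcy] -> 8 lines: napjn etsb vadm vcy kuc hwt hfjdx lea
Hunk 3: at line 3 remove [kuc] add [xrzwr] -> 8 lines: napjn etsb vadm vcy xrzwr hwt hfjdx lea
Hunk 4: at line 4 remove [xrzwr,hwt] add [avpxw,owcps,olu] -> 9 lines: napjn etsb vadm vcy avpxw owcps olu hfjdx lea
Final line 2: etsb

Answer: etsb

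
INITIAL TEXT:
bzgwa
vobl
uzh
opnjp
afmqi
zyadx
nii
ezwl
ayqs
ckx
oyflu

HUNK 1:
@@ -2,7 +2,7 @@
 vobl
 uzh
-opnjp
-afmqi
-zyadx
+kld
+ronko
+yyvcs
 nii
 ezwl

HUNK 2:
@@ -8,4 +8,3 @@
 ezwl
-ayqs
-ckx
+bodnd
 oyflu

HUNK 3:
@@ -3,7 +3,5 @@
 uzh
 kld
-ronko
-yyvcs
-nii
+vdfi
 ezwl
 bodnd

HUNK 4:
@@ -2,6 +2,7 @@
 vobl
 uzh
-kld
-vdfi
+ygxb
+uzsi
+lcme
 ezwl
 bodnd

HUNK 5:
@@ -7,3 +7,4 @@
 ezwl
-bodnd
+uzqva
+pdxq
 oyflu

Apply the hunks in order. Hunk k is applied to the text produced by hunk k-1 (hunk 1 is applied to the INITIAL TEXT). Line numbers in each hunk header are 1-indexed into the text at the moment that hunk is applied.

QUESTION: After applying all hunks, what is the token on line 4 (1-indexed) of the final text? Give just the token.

Hunk 1: at line 2 remove [opnjp,afmqi,zyadx] add [kld,ronko,yyvcs] -> 11 lines: bzgwa vobl uzh kld ronko yyvcs nii ezwl ayqs ckx oyflu
Hunk 2: at line 8 remove [ayqs,ckx] add [bodnd] -> 10 lines: bzgwa vobl uzh kld ronko yyvcs nii ezwl bodnd oyflu
Hunk 3: at line 3 remove [ronko,yyvcs,nii] add [vdfi] -> 8 lines: bzgwa vobl uzh kld vdfi ezwl bodnd oyflu
Hunk 4: at line 2 remove [kld,vdfi] add [ygxb,uzsi,lcme] -> 9 lines: bzgwa vobl uzh ygxb uzsi lcme ezwl bodnd oyflu
Hunk 5: at line 7 remove [bodnd] add [uzqva,pdxq] -> 10 lines: bzgwa vobl uzh ygxb uzsi lcme ezwl uzqva pdxq oyflu
Final line 4: ygxb

Answer: ygxb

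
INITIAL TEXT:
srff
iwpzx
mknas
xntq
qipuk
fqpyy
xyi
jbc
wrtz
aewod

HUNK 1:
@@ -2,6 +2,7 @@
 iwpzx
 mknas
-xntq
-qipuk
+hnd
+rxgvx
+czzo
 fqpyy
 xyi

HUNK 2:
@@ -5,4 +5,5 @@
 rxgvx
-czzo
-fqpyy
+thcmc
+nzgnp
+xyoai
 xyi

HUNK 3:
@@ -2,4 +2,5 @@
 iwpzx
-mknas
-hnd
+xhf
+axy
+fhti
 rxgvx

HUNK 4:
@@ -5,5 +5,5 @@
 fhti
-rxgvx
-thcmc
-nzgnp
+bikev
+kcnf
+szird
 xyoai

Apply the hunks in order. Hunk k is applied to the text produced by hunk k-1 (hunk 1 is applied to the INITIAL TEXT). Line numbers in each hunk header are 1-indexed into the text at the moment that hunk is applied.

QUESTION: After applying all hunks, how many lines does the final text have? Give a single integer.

Hunk 1: at line 2 remove [xntq,qipuk] add [hnd,rxgvx,czzo] -> 11 lines: srff iwpzx mknas hnd rxgvx czzo fqpyy xyi jbc wrtz aewod
Hunk 2: at line 5 remove [czzo,fqpyy] add [thcmc,nzgnp,xyoai] -> 12 lines: srff iwpzx mknas hnd rxgvx thcmc nzgnp xyoai xyi jbc wrtz aewod
Hunk 3: at line 2 remove [mknas,hnd] add [xhf,axy,fhti] -> 13 lines: srff iwpzx xhf axy fhti rxgvx thcmc nzgnp xyoai xyi jbc wrtz aewod
Hunk 4: at line 5 remove [rxgvx,thcmc,nzgnp] add [bikev,kcnf,szird] -> 13 lines: srff iwpzx xhf axy fhti bikev kcnf szird xyoai xyi jbc wrtz aewod
Final line count: 13

Answer: 13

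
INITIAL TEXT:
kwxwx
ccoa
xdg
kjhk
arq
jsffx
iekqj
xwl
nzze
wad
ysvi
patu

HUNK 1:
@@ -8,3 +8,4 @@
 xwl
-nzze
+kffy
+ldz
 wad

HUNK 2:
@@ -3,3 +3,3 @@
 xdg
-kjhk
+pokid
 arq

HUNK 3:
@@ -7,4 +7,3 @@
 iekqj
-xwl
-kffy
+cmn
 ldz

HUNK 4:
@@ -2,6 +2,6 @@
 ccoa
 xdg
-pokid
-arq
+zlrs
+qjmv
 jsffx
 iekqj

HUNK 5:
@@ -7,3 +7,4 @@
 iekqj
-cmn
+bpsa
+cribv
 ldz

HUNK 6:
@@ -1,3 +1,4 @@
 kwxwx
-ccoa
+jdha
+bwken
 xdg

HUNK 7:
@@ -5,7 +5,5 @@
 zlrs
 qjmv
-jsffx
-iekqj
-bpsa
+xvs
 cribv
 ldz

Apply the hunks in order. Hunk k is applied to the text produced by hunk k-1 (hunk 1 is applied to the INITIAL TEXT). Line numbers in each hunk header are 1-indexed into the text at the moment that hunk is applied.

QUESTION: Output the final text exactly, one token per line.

Answer: kwxwx
jdha
bwken
xdg
zlrs
qjmv
xvs
cribv
ldz
wad
ysvi
patu

Derivation:
Hunk 1: at line 8 remove [nzze] add [kffy,ldz] -> 13 lines: kwxwx ccoa xdg kjhk arq jsffx iekqj xwl kffy ldz wad ysvi patu
Hunk 2: at line 3 remove [kjhk] add [pokid] -> 13 lines: kwxwx ccoa xdg pokid arq jsffx iekqj xwl kffy ldz wad ysvi patu
Hunk 3: at line 7 remove [xwl,kffy] add [cmn] -> 12 lines: kwxwx ccoa xdg pokid arq jsffx iekqj cmn ldz wad ysvi patu
Hunk 4: at line 2 remove [pokid,arq] add [zlrs,qjmv] -> 12 lines: kwxwx ccoa xdg zlrs qjmv jsffx iekqj cmn ldz wad ysvi patu
Hunk 5: at line 7 remove [cmn] add [bpsa,cribv] -> 13 lines: kwxwx ccoa xdg zlrs qjmv jsffx iekqj bpsa cribv ldz wad ysvi patu
Hunk 6: at line 1 remove [ccoa] add [jdha,bwken] -> 14 lines: kwxwx jdha bwken xdg zlrs qjmv jsffx iekqj bpsa cribv ldz wad ysvi patu
Hunk 7: at line 5 remove [jsffx,iekqj,bpsa] add [xvs] -> 12 lines: kwxwx jdha bwken xdg zlrs qjmv xvs cribv ldz wad ysvi patu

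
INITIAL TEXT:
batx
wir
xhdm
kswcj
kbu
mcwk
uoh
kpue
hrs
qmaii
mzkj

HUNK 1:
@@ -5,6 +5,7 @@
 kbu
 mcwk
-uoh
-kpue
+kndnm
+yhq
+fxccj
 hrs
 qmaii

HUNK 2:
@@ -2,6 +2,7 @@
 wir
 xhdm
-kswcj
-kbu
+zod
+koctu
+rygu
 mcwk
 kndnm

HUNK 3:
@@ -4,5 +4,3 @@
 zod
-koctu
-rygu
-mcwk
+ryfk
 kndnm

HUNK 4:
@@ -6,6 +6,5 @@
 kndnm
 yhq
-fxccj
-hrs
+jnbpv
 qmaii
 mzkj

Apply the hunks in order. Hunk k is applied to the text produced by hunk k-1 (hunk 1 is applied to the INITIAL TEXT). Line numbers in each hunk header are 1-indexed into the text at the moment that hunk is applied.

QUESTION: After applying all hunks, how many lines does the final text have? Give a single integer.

Hunk 1: at line 5 remove [uoh,kpue] add [kndnm,yhq,fxccj] -> 12 lines: batx wir xhdm kswcj kbu mcwk kndnm yhq fxccj hrs qmaii mzkj
Hunk 2: at line 2 remove [kswcj,kbu] add [zod,koctu,rygu] -> 13 lines: batx wir xhdm zod koctu rygu mcwk kndnm yhq fxccj hrs qmaii mzkj
Hunk 3: at line 4 remove [koctu,rygu,mcwk] add [ryfk] -> 11 lines: batx wir xhdm zod ryfk kndnm yhq fxccj hrs qmaii mzkj
Hunk 4: at line 6 remove [fxccj,hrs] add [jnbpv] -> 10 lines: batx wir xhdm zod ryfk kndnm yhq jnbpv qmaii mzkj
Final line count: 10

Answer: 10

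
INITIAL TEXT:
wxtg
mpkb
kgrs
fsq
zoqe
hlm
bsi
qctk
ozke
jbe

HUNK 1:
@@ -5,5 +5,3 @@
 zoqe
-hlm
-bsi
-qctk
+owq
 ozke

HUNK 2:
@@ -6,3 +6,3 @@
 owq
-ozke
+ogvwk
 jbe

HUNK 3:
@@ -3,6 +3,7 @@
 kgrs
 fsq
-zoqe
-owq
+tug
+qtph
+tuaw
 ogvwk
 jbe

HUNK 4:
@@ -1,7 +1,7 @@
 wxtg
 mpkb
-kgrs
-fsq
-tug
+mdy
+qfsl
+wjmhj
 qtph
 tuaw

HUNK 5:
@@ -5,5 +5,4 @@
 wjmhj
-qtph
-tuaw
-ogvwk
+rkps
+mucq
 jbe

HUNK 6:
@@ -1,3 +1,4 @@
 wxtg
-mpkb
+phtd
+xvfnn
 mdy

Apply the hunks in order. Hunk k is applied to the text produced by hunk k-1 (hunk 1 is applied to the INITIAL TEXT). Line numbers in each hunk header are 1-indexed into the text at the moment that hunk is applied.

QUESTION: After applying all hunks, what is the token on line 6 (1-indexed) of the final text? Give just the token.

Answer: wjmhj

Derivation:
Hunk 1: at line 5 remove [hlm,bsi,qctk] add [owq] -> 8 lines: wxtg mpkb kgrs fsq zoqe owq ozke jbe
Hunk 2: at line 6 remove [ozke] add [ogvwk] -> 8 lines: wxtg mpkb kgrs fsq zoqe owq ogvwk jbe
Hunk 3: at line 3 remove [zoqe,owq] add [tug,qtph,tuaw] -> 9 lines: wxtg mpkb kgrs fsq tug qtph tuaw ogvwk jbe
Hunk 4: at line 1 remove [kgrs,fsq,tug] add [mdy,qfsl,wjmhj] -> 9 lines: wxtg mpkb mdy qfsl wjmhj qtph tuaw ogvwk jbe
Hunk 5: at line 5 remove [qtph,tuaw,ogvwk] add [rkps,mucq] -> 8 lines: wxtg mpkb mdy qfsl wjmhj rkps mucq jbe
Hunk 6: at line 1 remove [mpkb] add [phtd,xvfnn] -> 9 lines: wxtg phtd xvfnn mdy qfsl wjmhj rkps mucq jbe
Final line 6: wjmhj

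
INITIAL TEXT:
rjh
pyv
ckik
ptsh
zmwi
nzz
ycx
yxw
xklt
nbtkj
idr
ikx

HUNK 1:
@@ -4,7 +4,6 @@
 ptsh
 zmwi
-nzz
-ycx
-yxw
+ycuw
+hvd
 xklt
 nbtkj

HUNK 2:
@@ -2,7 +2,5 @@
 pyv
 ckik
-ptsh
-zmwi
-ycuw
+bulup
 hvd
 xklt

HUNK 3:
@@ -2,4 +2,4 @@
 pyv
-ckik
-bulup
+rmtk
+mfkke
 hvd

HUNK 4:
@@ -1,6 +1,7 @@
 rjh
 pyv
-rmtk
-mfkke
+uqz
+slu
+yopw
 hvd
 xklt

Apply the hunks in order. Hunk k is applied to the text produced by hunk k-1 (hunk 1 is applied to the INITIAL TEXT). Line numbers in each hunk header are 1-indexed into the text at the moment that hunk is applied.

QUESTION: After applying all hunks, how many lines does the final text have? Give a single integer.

Hunk 1: at line 4 remove [nzz,ycx,yxw] add [ycuw,hvd] -> 11 lines: rjh pyv ckik ptsh zmwi ycuw hvd xklt nbtkj idr ikx
Hunk 2: at line 2 remove [ptsh,zmwi,ycuw] add [bulup] -> 9 lines: rjh pyv ckik bulup hvd xklt nbtkj idr ikx
Hunk 3: at line 2 remove [ckik,bulup] add [rmtk,mfkke] -> 9 lines: rjh pyv rmtk mfkke hvd xklt nbtkj idr ikx
Hunk 4: at line 1 remove [rmtk,mfkke] add [uqz,slu,yopw] -> 10 lines: rjh pyv uqz slu yopw hvd xklt nbtkj idr ikx
Final line count: 10

Answer: 10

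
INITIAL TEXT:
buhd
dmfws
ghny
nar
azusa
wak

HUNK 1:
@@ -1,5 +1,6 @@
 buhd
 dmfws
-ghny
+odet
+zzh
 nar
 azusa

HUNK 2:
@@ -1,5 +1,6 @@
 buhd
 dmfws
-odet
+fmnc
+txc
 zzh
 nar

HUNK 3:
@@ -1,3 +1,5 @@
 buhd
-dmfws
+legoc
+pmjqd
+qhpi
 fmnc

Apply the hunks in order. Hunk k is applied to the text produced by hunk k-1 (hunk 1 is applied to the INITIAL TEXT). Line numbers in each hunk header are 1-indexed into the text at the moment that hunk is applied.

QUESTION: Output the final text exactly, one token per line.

Answer: buhd
legoc
pmjqd
qhpi
fmnc
txc
zzh
nar
azusa
wak

Derivation:
Hunk 1: at line 1 remove [ghny] add [odet,zzh] -> 7 lines: buhd dmfws odet zzh nar azusa wak
Hunk 2: at line 1 remove [odet] add [fmnc,txc] -> 8 lines: buhd dmfws fmnc txc zzh nar azusa wak
Hunk 3: at line 1 remove [dmfws] add [legoc,pmjqd,qhpi] -> 10 lines: buhd legoc pmjqd qhpi fmnc txc zzh nar azusa wak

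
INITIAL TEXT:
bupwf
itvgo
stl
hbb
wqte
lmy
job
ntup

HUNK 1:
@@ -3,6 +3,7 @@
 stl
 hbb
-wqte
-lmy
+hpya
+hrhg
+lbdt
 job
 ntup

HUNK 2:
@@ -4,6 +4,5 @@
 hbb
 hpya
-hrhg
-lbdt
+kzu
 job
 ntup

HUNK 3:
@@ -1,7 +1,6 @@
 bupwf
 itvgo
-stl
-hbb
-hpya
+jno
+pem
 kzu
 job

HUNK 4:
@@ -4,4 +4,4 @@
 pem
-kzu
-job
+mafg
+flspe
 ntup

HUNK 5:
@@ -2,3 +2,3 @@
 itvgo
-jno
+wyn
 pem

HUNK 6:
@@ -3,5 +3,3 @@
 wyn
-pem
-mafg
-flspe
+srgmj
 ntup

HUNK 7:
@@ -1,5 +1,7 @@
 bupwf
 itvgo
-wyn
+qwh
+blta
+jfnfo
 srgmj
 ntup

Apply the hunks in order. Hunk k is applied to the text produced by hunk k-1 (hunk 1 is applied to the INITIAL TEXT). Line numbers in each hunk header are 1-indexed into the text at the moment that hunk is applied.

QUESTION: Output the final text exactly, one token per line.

Answer: bupwf
itvgo
qwh
blta
jfnfo
srgmj
ntup

Derivation:
Hunk 1: at line 3 remove [wqte,lmy] add [hpya,hrhg,lbdt] -> 9 lines: bupwf itvgo stl hbb hpya hrhg lbdt job ntup
Hunk 2: at line 4 remove [hrhg,lbdt] add [kzu] -> 8 lines: bupwf itvgo stl hbb hpya kzu job ntup
Hunk 3: at line 1 remove [stl,hbb,hpya] add [jno,pem] -> 7 lines: bupwf itvgo jno pem kzu job ntup
Hunk 4: at line 4 remove [kzu,job] add [mafg,flspe] -> 7 lines: bupwf itvgo jno pem mafg flspe ntup
Hunk 5: at line 2 remove [jno] add [wyn] -> 7 lines: bupwf itvgo wyn pem mafg flspe ntup
Hunk 6: at line 3 remove [pem,mafg,flspe] add [srgmj] -> 5 lines: bupwf itvgo wyn srgmj ntup
Hunk 7: at line 1 remove [wyn] add [qwh,blta,jfnfo] -> 7 lines: bupwf itvgo qwh blta jfnfo srgmj ntup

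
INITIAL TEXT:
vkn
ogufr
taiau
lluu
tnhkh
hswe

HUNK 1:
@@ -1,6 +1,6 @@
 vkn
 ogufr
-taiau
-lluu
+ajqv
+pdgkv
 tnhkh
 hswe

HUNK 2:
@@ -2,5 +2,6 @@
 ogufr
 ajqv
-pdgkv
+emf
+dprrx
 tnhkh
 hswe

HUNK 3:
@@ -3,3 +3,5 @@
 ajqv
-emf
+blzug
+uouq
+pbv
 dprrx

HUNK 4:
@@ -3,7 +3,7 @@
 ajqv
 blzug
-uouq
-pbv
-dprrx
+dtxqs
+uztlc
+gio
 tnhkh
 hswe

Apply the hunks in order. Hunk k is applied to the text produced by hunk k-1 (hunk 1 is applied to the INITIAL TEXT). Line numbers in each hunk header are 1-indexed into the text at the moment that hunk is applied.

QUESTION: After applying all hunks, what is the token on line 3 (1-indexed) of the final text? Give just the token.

Answer: ajqv

Derivation:
Hunk 1: at line 1 remove [taiau,lluu] add [ajqv,pdgkv] -> 6 lines: vkn ogufr ajqv pdgkv tnhkh hswe
Hunk 2: at line 2 remove [pdgkv] add [emf,dprrx] -> 7 lines: vkn ogufr ajqv emf dprrx tnhkh hswe
Hunk 3: at line 3 remove [emf] add [blzug,uouq,pbv] -> 9 lines: vkn ogufr ajqv blzug uouq pbv dprrx tnhkh hswe
Hunk 4: at line 3 remove [uouq,pbv,dprrx] add [dtxqs,uztlc,gio] -> 9 lines: vkn ogufr ajqv blzug dtxqs uztlc gio tnhkh hswe
Final line 3: ajqv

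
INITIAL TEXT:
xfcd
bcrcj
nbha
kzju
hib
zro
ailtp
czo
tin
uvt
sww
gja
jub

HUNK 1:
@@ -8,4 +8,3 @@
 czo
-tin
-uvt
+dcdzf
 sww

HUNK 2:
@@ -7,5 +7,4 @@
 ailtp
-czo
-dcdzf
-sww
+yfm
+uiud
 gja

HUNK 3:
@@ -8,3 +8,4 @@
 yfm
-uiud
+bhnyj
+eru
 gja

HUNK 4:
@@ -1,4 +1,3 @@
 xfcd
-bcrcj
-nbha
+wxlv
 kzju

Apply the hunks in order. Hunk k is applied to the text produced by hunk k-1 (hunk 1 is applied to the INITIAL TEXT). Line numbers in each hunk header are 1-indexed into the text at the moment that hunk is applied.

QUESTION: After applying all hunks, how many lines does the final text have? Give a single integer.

Answer: 11

Derivation:
Hunk 1: at line 8 remove [tin,uvt] add [dcdzf] -> 12 lines: xfcd bcrcj nbha kzju hib zro ailtp czo dcdzf sww gja jub
Hunk 2: at line 7 remove [czo,dcdzf,sww] add [yfm,uiud] -> 11 lines: xfcd bcrcj nbha kzju hib zro ailtp yfm uiud gja jub
Hunk 3: at line 8 remove [uiud] add [bhnyj,eru] -> 12 lines: xfcd bcrcj nbha kzju hib zro ailtp yfm bhnyj eru gja jub
Hunk 4: at line 1 remove [bcrcj,nbha] add [wxlv] -> 11 lines: xfcd wxlv kzju hib zro ailtp yfm bhnyj eru gja jub
Final line count: 11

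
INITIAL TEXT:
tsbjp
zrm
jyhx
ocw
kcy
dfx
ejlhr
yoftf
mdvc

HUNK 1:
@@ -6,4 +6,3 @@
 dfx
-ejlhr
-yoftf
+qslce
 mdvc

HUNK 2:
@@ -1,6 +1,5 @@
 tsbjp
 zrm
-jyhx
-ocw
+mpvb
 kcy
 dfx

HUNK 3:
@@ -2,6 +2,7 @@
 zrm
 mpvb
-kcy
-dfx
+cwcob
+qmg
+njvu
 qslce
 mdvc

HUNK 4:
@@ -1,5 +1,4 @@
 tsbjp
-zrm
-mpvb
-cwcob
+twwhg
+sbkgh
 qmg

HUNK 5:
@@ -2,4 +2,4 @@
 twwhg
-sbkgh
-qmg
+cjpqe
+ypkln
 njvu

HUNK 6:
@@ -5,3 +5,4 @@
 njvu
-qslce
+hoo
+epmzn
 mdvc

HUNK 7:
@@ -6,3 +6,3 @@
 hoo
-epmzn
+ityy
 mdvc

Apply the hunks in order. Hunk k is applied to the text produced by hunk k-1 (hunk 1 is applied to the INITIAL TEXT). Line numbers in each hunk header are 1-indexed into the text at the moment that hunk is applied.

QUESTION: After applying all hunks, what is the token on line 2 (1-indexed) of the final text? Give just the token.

Answer: twwhg

Derivation:
Hunk 1: at line 6 remove [ejlhr,yoftf] add [qslce] -> 8 lines: tsbjp zrm jyhx ocw kcy dfx qslce mdvc
Hunk 2: at line 1 remove [jyhx,ocw] add [mpvb] -> 7 lines: tsbjp zrm mpvb kcy dfx qslce mdvc
Hunk 3: at line 2 remove [kcy,dfx] add [cwcob,qmg,njvu] -> 8 lines: tsbjp zrm mpvb cwcob qmg njvu qslce mdvc
Hunk 4: at line 1 remove [zrm,mpvb,cwcob] add [twwhg,sbkgh] -> 7 lines: tsbjp twwhg sbkgh qmg njvu qslce mdvc
Hunk 5: at line 2 remove [sbkgh,qmg] add [cjpqe,ypkln] -> 7 lines: tsbjp twwhg cjpqe ypkln njvu qslce mdvc
Hunk 6: at line 5 remove [qslce] add [hoo,epmzn] -> 8 lines: tsbjp twwhg cjpqe ypkln njvu hoo epmzn mdvc
Hunk 7: at line 6 remove [epmzn] add [ityy] -> 8 lines: tsbjp twwhg cjpqe ypkln njvu hoo ityy mdvc
Final line 2: twwhg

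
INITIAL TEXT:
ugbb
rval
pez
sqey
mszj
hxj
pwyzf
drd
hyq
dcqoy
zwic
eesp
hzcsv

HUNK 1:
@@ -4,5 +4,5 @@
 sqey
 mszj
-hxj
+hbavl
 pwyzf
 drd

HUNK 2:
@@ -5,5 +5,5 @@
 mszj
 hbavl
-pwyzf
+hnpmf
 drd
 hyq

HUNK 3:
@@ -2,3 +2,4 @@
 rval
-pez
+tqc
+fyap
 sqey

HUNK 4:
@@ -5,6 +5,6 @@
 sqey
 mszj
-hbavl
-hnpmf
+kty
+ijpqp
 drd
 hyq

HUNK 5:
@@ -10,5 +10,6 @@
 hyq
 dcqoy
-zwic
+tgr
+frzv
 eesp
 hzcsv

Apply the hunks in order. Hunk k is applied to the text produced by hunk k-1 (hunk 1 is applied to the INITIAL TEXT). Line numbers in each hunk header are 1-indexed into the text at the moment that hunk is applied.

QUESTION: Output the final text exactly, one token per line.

Hunk 1: at line 4 remove [hxj] add [hbavl] -> 13 lines: ugbb rval pez sqey mszj hbavl pwyzf drd hyq dcqoy zwic eesp hzcsv
Hunk 2: at line 5 remove [pwyzf] add [hnpmf] -> 13 lines: ugbb rval pez sqey mszj hbavl hnpmf drd hyq dcqoy zwic eesp hzcsv
Hunk 3: at line 2 remove [pez] add [tqc,fyap] -> 14 lines: ugbb rval tqc fyap sqey mszj hbavl hnpmf drd hyq dcqoy zwic eesp hzcsv
Hunk 4: at line 5 remove [hbavl,hnpmf] add [kty,ijpqp] -> 14 lines: ugbb rval tqc fyap sqey mszj kty ijpqp drd hyq dcqoy zwic eesp hzcsv
Hunk 5: at line 10 remove [zwic] add [tgr,frzv] -> 15 lines: ugbb rval tqc fyap sqey mszj kty ijpqp drd hyq dcqoy tgr frzv eesp hzcsv

Answer: ugbb
rval
tqc
fyap
sqey
mszj
kty
ijpqp
drd
hyq
dcqoy
tgr
frzv
eesp
hzcsv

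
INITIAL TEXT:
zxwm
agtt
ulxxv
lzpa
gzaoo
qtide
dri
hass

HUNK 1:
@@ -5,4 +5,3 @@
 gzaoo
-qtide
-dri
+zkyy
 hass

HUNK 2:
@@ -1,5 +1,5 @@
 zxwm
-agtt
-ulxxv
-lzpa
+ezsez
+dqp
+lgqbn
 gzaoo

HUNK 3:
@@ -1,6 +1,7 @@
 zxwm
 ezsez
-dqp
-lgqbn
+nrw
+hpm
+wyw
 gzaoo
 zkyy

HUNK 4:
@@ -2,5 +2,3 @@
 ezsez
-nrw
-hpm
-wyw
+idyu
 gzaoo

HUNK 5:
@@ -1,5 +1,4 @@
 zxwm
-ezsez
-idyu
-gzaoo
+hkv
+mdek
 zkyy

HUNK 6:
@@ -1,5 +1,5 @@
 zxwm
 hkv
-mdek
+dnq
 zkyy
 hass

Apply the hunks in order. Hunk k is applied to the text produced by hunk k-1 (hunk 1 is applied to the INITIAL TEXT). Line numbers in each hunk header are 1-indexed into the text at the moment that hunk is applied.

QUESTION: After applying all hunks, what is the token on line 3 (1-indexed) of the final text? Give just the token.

Hunk 1: at line 5 remove [qtide,dri] add [zkyy] -> 7 lines: zxwm agtt ulxxv lzpa gzaoo zkyy hass
Hunk 2: at line 1 remove [agtt,ulxxv,lzpa] add [ezsez,dqp,lgqbn] -> 7 lines: zxwm ezsez dqp lgqbn gzaoo zkyy hass
Hunk 3: at line 1 remove [dqp,lgqbn] add [nrw,hpm,wyw] -> 8 lines: zxwm ezsez nrw hpm wyw gzaoo zkyy hass
Hunk 4: at line 2 remove [nrw,hpm,wyw] add [idyu] -> 6 lines: zxwm ezsez idyu gzaoo zkyy hass
Hunk 5: at line 1 remove [ezsez,idyu,gzaoo] add [hkv,mdek] -> 5 lines: zxwm hkv mdek zkyy hass
Hunk 6: at line 1 remove [mdek] add [dnq] -> 5 lines: zxwm hkv dnq zkyy hass
Final line 3: dnq

Answer: dnq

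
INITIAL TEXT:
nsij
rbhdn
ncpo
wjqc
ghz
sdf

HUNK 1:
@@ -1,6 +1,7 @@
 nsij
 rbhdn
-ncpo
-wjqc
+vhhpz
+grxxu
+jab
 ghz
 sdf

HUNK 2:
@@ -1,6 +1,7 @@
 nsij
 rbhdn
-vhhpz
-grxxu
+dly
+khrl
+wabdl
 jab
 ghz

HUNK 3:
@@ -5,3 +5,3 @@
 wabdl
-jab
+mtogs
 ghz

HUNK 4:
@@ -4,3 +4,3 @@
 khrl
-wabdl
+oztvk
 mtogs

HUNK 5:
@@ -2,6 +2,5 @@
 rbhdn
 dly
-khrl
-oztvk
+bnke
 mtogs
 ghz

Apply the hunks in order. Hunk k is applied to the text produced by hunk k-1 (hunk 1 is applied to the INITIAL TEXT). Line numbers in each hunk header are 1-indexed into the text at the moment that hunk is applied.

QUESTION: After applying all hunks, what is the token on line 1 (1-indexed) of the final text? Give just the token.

Answer: nsij

Derivation:
Hunk 1: at line 1 remove [ncpo,wjqc] add [vhhpz,grxxu,jab] -> 7 lines: nsij rbhdn vhhpz grxxu jab ghz sdf
Hunk 2: at line 1 remove [vhhpz,grxxu] add [dly,khrl,wabdl] -> 8 lines: nsij rbhdn dly khrl wabdl jab ghz sdf
Hunk 3: at line 5 remove [jab] add [mtogs] -> 8 lines: nsij rbhdn dly khrl wabdl mtogs ghz sdf
Hunk 4: at line 4 remove [wabdl] add [oztvk] -> 8 lines: nsij rbhdn dly khrl oztvk mtogs ghz sdf
Hunk 5: at line 2 remove [khrl,oztvk] add [bnke] -> 7 lines: nsij rbhdn dly bnke mtogs ghz sdf
Final line 1: nsij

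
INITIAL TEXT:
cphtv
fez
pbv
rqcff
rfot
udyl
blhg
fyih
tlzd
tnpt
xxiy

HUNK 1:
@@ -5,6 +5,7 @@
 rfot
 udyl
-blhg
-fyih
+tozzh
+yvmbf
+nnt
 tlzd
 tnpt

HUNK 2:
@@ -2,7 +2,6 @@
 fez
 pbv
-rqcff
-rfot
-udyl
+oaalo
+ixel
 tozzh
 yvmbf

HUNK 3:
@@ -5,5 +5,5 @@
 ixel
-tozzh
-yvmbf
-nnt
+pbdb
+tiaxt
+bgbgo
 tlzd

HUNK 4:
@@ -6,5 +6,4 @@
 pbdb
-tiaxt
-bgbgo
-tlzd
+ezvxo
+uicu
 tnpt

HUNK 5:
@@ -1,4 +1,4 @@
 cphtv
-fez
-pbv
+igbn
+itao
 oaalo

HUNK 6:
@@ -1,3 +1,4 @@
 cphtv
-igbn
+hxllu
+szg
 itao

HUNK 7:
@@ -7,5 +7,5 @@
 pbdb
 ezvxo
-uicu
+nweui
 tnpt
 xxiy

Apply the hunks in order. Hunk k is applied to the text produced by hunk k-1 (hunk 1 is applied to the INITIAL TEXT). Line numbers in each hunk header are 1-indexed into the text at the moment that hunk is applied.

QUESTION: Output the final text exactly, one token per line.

Hunk 1: at line 5 remove [blhg,fyih] add [tozzh,yvmbf,nnt] -> 12 lines: cphtv fez pbv rqcff rfot udyl tozzh yvmbf nnt tlzd tnpt xxiy
Hunk 2: at line 2 remove [rqcff,rfot,udyl] add [oaalo,ixel] -> 11 lines: cphtv fez pbv oaalo ixel tozzh yvmbf nnt tlzd tnpt xxiy
Hunk 3: at line 5 remove [tozzh,yvmbf,nnt] add [pbdb,tiaxt,bgbgo] -> 11 lines: cphtv fez pbv oaalo ixel pbdb tiaxt bgbgo tlzd tnpt xxiy
Hunk 4: at line 6 remove [tiaxt,bgbgo,tlzd] add [ezvxo,uicu] -> 10 lines: cphtv fez pbv oaalo ixel pbdb ezvxo uicu tnpt xxiy
Hunk 5: at line 1 remove [fez,pbv] add [igbn,itao] -> 10 lines: cphtv igbn itao oaalo ixel pbdb ezvxo uicu tnpt xxiy
Hunk 6: at line 1 remove [igbn] add [hxllu,szg] -> 11 lines: cphtv hxllu szg itao oaalo ixel pbdb ezvxo uicu tnpt xxiy
Hunk 7: at line 7 remove [uicu] add [nweui] -> 11 lines: cphtv hxllu szg itao oaalo ixel pbdb ezvxo nweui tnpt xxiy

Answer: cphtv
hxllu
szg
itao
oaalo
ixel
pbdb
ezvxo
nweui
tnpt
xxiy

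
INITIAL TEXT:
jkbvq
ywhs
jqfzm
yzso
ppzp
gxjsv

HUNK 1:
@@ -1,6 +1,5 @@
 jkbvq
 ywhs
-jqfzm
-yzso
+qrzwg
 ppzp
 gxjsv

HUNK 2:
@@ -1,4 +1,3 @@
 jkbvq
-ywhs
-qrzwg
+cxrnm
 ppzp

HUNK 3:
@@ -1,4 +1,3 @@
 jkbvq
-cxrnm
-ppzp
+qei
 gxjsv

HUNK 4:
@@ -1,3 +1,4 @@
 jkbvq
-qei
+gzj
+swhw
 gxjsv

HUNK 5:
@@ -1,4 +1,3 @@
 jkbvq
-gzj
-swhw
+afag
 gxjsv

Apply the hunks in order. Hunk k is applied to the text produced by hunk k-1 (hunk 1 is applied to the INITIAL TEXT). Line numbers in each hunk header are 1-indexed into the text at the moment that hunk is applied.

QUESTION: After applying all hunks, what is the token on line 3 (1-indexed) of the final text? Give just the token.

Answer: gxjsv

Derivation:
Hunk 1: at line 1 remove [jqfzm,yzso] add [qrzwg] -> 5 lines: jkbvq ywhs qrzwg ppzp gxjsv
Hunk 2: at line 1 remove [ywhs,qrzwg] add [cxrnm] -> 4 lines: jkbvq cxrnm ppzp gxjsv
Hunk 3: at line 1 remove [cxrnm,ppzp] add [qei] -> 3 lines: jkbvq qei gxjsv
Hunk 4: at line 1 remove [qei] add [gzj,swhw] -> 4 lines: jkbvq gzj swhw gxjsv
Hunk 5: at line 1 remove [gzj,swhw] add [afag] -> 3 lines: jkbvq afag gxjsv
Final line 3: gxjsv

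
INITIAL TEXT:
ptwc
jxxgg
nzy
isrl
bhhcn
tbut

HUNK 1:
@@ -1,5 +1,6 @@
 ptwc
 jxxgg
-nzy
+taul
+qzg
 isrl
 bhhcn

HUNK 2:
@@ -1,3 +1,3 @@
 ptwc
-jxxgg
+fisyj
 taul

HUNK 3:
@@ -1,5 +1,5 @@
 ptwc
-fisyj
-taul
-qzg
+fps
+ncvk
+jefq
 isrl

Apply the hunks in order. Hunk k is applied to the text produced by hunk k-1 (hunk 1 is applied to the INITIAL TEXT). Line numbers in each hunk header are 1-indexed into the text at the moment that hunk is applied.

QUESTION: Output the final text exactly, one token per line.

Hunk 1: at line 1 remove [nzy] add [taul,qzg] -> 7 lines: ptwc jxxgg taul qzg isrl bhhcn tbut
Hunk 2: at line 1 remove [jxxgg] add [fisyj] -> 7 lines: ptwc fisyj taul qzg isrl bhhcn tbut
Hunk 3: at line 1 remove [fisyj,taul,qzg] add [fps,ncvk,jefq] -> 7 lines: ptwc fps ncvk jefq isrl bhhcn tbut

Answer: ptwc
fps
ncvk
jefq
isrl
bhhcn
tbut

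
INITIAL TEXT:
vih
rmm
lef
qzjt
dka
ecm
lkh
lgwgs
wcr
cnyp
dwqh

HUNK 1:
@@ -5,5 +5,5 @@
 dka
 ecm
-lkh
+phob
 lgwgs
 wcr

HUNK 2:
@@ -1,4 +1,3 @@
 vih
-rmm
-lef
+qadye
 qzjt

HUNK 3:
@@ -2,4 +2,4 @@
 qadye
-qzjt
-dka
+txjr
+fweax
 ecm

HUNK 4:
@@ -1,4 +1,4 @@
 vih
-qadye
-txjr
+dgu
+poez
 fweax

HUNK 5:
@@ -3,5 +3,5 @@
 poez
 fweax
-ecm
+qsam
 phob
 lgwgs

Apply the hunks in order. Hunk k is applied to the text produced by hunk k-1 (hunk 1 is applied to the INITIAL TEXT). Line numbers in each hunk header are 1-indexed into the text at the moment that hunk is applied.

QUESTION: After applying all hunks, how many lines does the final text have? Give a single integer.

Hunk 1: at line 5 remove [lkh] add [phob] -> 11 lines: vih rmm lef qzjt dka ecm phob lgwgs wcr cnyp dwqh
Hunk 2: at line 1 remove [rmm,lef] add [qadye] -> 10 lines: vih qadye qzjt dka ecm phob lgwgs wcr cnyp dwqh
Hunk 3: at line 2 remove [qzjt,dka] add [txjr,fweax] -> 10 lines: vih qadye txjr fweax ecm phob lgwgs wcr cnyp dwqh
Hunk 4: at line 1 remove [qadye,txjr] add [dgu,poez] -> 10 lines: vih dgu poez fweax ecm phob lgwgs wcr cnyp dwqh
Hunk 5: at line 3 remove [ecm] add [qsam] -> 10 lines: vih dgu poez fweax qsam phob lgwgs wcr cnyp dwqh
Final line count: 10

Answer: 10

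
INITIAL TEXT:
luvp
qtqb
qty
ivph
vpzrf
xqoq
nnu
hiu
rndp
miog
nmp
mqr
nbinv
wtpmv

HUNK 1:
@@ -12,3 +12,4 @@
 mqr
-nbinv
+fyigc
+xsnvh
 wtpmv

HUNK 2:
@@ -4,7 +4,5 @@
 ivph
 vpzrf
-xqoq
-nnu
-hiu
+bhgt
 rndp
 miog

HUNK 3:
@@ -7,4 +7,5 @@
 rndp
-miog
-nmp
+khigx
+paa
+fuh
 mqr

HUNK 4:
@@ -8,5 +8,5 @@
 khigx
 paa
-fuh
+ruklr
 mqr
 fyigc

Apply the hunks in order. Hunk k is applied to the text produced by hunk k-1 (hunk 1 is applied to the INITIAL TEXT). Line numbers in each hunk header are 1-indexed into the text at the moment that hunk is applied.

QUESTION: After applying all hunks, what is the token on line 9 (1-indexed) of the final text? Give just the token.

Hunk 1: at line 12 remove [nbinv] add [fyigc,xsnvh] -> 15 lines: luvp qtqb qty ivph vpzrf xqoq nnu hiu rndp miog nmp mqr fyigc xsnvh wtpmv
Hunk 2: at line 4 remove [xqoq,nnu,hiu] add [bhgt] -> 13 lines: luvp qtqb qty ivph vpzrf bhgt rndp miog nmp mqr fyigc xsnvh wtpmv
Hunk 3: at line 7 remove [miog,nmp] add [khigx,paa,fuh] -> 14 lines: luvp qtqb qty ivph vpzrf bhgt rndp khigx paa fuh mqr fyigc xsnvh wtpmv
Hunk 4: at line 8 remove [fuh] add [ruklr] -> 14 lines: luvp qtqb qty ivph vpzrf bhgt rndp khigx paa ruklr mqr fyigc xsnvh wtpmv
Final line 9: paa

Answer: paa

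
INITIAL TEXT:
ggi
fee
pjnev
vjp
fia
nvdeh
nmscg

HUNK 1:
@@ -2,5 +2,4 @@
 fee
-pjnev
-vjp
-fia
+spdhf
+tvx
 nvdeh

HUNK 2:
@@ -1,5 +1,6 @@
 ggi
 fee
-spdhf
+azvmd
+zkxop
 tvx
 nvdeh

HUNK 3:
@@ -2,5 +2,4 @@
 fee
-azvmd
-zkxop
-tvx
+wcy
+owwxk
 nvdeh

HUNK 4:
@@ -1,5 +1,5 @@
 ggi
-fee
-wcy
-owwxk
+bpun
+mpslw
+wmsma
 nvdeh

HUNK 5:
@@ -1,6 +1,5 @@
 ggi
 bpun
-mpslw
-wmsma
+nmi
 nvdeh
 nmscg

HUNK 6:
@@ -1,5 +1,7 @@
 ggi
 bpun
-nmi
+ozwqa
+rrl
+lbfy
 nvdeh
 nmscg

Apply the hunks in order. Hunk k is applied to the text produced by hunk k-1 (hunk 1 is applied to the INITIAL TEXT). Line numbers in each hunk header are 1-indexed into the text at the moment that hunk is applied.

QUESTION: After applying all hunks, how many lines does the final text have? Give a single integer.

Answer: 7

Derivation:
Hunk 1: at line 2 remove [pjnev,vjp,fia] add [spdhf,tvx] -> 6 lines: ggi fee spdhf tvx nvdeh nmscg
Hunk 2: at line 1 remove [spdhf] add [azvmd,zkxop] -> 7 lines: ggi fee azvmd zkxop tvx nvdeh nmscg
Hunk 3: at line 2 remove [azvmd,zkxop,tvx] add [wcy,owwxk] -> 6 lines: ggi fee wcy owwxk nvdeh nmscg
Hunk 4: at line 1 remove [fee,wcy,owwxk] add [bpun,mpslw,wmsma] -> 6 lines: ggi bpun mpslw wmsma nvdeh nmscg
Hunk 5: at line 1 remove [mpslw,wmsma] add [nmi] -> 5 lines: ggi bpun nmi nvdeh nmscg
Hunk 6: at line 1 remove [nmi] add [ozwqa,rrl,lbfy] -> 7 lines: ggi bpun ozwqa rrl lbfy nvdeh nmscg
Final line count: 7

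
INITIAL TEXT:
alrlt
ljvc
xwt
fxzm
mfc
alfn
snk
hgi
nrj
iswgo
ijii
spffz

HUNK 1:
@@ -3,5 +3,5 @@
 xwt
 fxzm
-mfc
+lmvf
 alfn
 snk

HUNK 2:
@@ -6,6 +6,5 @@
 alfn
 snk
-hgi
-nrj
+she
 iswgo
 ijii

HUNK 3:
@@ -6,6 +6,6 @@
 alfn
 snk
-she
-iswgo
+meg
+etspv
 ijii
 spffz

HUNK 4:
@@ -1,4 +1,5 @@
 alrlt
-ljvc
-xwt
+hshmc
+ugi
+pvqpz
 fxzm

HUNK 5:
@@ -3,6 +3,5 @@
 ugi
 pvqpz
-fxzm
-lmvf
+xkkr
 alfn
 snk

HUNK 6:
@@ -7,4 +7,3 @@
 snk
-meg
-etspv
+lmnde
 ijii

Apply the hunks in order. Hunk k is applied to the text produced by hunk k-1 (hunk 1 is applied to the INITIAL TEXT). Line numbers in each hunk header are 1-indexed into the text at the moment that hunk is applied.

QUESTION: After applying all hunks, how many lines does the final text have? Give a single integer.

Hunk 1: at line 3 remove [mfc] add [lmvf] -> 12 lines: alrlt ljvc xwt fxzm lmvf alfn snk hgi nrj iswgo ijii spffz
Hunk 2: at line 6 remove [hgi,nrj] add [she] -> 11 lines: alrlt ljvc xwt fxzm lmvf alfn snk she iswgo ijii spffz
Hunk 3: at line 6 remove [she,iswgo] add [meg,etspv] -> 11 lines: alrlt ljvc xwt fxzm lmvf alfn snk meg etspv ijii spffz
Hunk 4: at line 1 remove [ljvc,xwt] add [hshmc,ugi,pvqpz] -> 12 lines: alrlt hshmc ugi pvqpz fxzm lmvf alfn snk meg etspv ijii spffz
Hunk 5: at line 3 remove [fxzm,lmvf] add [xkkr] -> 11 lines: alrlt hshmc ugi pvqpz xkkr alfn snk meg etspv ijii spffz
Hunk 6: at line 7 remove [meg,etspv] add [lmnde] -> 10 lines: alrlt hshmc ugi pvqpz xkkr alfn snk lmnde ijii spffz
Final line count: 10

Answer: 10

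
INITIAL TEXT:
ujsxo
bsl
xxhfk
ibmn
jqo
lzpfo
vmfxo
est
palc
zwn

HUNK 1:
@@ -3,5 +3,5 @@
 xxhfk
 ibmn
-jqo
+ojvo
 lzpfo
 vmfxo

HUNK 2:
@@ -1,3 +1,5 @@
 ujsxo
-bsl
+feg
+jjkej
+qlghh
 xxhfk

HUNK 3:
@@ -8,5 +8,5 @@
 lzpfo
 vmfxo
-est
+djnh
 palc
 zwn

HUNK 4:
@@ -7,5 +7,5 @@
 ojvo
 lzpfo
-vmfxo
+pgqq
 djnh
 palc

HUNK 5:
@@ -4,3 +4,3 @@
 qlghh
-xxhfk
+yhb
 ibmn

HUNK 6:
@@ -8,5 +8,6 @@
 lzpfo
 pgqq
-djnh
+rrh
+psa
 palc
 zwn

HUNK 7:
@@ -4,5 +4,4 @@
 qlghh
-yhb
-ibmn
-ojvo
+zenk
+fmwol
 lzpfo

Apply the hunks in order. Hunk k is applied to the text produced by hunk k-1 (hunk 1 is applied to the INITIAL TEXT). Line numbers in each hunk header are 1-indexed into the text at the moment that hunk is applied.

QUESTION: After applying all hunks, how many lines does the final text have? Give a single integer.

Answer: 12

Derivation:
Hunk 1: at line 3 remove [jqo] add [ojvo] -> 10 lines: ujsxo bsl xxhfk ibmn ojvo lzpfo vmfxo est palc zwn
Hunk 2: at line 1 remove [bsl] add [feg,jjkej,qlghh] -> 12 lines: ujsxo feg jjkej qlghh xxhfk ibmn ojvo lzpfo vmfxo est palc zwn
Hunk 3: at line 8 remove [est] add [djnh] -> 12 lines: ujsxo feg jjkej qlghh xxhfk ibmn ojvo lzpfo vmfxo djnh palc zwn
Hunk 4: at line 7 remove [vmfxo] add [pgqq] -> 12 lines: ujsxo feg jjkej qlghh xxhfk ibmn ojvo lzpfo pgqq djnh palc zwn
Hunk 5: at line 4 remove [xxhfk] add [yhb] -> 12 lines: ujsxo feg jjkej qlghh yhb ibmn ojvo lzpfo pgqq djnh palc zwn
Hunk 6: at line 8 remove [djnh] add [rrh,psa] -> 13 lines: ujsxo feg jjkej qlghh yhb ibmn ojvo lzpfo pgqq rrh psa palc zwn
Hunk 7: at line 4 remove [yhb,ibmn,ojvo] add [zenk,fmwol] -> 12 lines: ujsxo feg jjkej qlghh zenk fmwol lzpfo pgqq rrh psa palc zwn
Final line count: 12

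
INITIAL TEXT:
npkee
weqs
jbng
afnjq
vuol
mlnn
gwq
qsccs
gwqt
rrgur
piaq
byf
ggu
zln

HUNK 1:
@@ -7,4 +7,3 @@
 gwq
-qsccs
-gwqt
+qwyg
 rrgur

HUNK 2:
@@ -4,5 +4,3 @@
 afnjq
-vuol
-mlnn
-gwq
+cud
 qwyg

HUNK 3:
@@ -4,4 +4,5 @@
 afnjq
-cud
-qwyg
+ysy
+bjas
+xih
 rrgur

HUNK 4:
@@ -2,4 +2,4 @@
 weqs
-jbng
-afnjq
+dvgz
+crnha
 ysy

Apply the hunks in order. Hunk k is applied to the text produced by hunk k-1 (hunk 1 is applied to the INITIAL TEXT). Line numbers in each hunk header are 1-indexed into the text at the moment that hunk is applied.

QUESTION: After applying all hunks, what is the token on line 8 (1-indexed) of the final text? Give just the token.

Answer: rrgur

Derivation:
Hunk 1: at line 7 remove [qsccs,gwqt] add [qwyg] -> 13 lines: npkee weqs jbng afnjq vuol mlnn gwq qwyg rrgur piaq byf ggu zln
Hunk 2: at line 4 remove [vuol,mlnn,gwq] add [cud] -> 11 lines: npkee weqs jbng afnjq cud qwyg rrgur piaq byf ggu zln
Hunk 3: at line 4 remove [cud,qwyg] add [ysy,bjas,xih] -> 12 lines: npkee weqs jbng afnjq ysy bjas xih rrgur piaq byf ggu zln
Hunk 4: at line 2 remove [jbng,afnjq] add [dvgz,crnha] -> 12 lines: npkee weqs dvgz crnha ysy bjas xih rrgur piaq byf ggu zln
Final line 8: rrgur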